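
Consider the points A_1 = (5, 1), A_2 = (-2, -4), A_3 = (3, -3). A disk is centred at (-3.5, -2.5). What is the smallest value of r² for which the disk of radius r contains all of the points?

84.5

The required radius is the distance from (-3.5, -2.5) to the farthest point.
Squared distances: 84.5, 4.5, 42.5.
Maximum is 84.5, attained at A_1.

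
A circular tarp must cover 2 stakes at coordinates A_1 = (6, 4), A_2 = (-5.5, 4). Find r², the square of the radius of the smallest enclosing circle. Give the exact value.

The smallest circle enclosing two points has them as diameter endpoints.
Centre = midpoint = (0.25, 4); r² = |A_1A_2|²/4 = 132.25/4 = 33.0625.

33.0625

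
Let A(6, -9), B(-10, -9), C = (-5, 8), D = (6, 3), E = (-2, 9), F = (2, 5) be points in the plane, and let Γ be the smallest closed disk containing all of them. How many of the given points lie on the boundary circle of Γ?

The minimum enclosing circle of a finite set is fixed by two of the points (as a diameter) or three (as a circumcircle).
The minimum enclosing circle is determined by three boundary points: A, B, E.
Their circumcentre is (-2, -16/9) with r² = 9409/81.
The farthest remaining point C is at distance² 8473/81 ≤ 9409/81.
The points at distance exactly r from the centre are A, B, E — 3 points.

3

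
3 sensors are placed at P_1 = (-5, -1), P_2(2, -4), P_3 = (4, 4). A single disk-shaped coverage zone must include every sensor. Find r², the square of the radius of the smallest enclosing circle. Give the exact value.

26129/961

Side lengths²: P_1P_2² = 58, P_1P_3² = 106, P_2P_3² = 68.
Since P_1P_3² = 106 < 68 + 58 = 126, the triangle is acute, so the smallest enclosing circle is the circumcircle.
Circumcentre = (-3/31, 24/31), r² = 26129/961.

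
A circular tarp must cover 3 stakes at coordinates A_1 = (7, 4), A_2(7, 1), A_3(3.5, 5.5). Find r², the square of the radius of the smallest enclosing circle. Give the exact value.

Side lengths²: A_1A_2² = 9, A_1A_3² = 14.5, A_2A_3² = 32.5.
Since A_2A_3² = 32.5 ≥ 14.5 + 9 = 23.5, the angle opposite A_2A_3 is not acute, so the smallest enclosing circle has A_2A_3 as diameter.
Centre = midpoint of A_2A_3 = (5.25, 3.25), r² = 32.5/4 = 8.125.

8.125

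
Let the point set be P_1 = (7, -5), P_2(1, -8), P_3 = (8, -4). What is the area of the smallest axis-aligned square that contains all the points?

49

The bounding box has width 7 and height 4.
An axis-aligned square enclosing the set must have side ≥ max(width, height).
So the minimum side is max(7, 4) = 7.
Area = 7² = 49.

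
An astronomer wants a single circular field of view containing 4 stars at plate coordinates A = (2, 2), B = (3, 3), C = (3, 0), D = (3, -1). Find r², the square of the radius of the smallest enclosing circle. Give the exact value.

4

By Welzl's lemma the MEC is supported by two points (diametrically opposite) or three points (on a circumcircle).
The farthest pair is B–D with squared distance 16. The circle on this segment as diameter has centre (3, 1) and r² = 16/4 = 4.
Check A: distance² to centre = 2 ≤ 4, so it lies inside.
All remaining points lie in this disk, and no smaller disk contains both endpoints, so this is the minimum enclosing circle.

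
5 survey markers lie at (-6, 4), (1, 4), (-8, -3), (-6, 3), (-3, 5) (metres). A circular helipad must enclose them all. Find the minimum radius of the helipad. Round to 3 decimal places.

By Welzl's lemma the MEC is supported by two points (diametrically opposite) or three points (on a circumcircle).
The farthest pair is (1, 4)–(-8, -3) with squared distance 130. The circle on this segment as diameter has centre (-3.5, 0.5) and r² = 130/4 = 32.5.
Check (-6, 4): distance² to centre = 18.5 ≤ 32.5, so it lies inside.
All remaining points lie in this disk, and no smaller disk contains both endpoints, so this is the minimum enclosing circle.
r = √(32.5) ≈ 5.701.

5.701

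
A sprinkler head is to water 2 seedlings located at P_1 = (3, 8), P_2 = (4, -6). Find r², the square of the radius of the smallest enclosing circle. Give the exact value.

49.25

The smallest circle enclosing two points has them as diameter endpoints.
Centre = midpoint = (3.5, 1); r² = |P_1P_2|²/4 = 197/4 = 49.25.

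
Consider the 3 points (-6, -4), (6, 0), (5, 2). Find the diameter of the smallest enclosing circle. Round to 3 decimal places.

12.657

Call the three points A, B, C in the order given.
Side lengths²: AB² = 160, AC² = 157, BC² = 5.
Since AB² = 160 < 157 + 5 = 162, the triangle is acute, so the smallest enclosing circle is the circumcircle.
Circumcentre = (-1/14, -25/14), r² = 3925/98.
Diameter = 2r = 2√(3925/98) ≈ 12.657.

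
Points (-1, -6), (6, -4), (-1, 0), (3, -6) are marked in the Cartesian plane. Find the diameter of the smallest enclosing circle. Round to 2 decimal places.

A smallest enclosing disk is always determined by at most three of the input points on its boundary.
The minimum enclosing circle is determined by three boundary points: (-1, -6), (6, -4), (-1, 0).
Their circumcentre is (27/14, -3) with r² = 3445/196.
The farthest remaining point (3, -6) is at distance² 1989/196 ≤ 3445/196.
Diameter = 2r = 2√(3445/196) ≈ 8.38.

8.38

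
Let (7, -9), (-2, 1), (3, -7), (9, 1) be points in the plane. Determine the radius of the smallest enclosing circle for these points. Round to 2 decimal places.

6.86

The minimum enclosing circle of a finite set is fixed by two of the points (as a diameter) or three (as a circumcircle).
The minimum enclosing circle is determined by three boundary points: (7, -9), (-2, 1), (9, 1).
Their circumcentre is (3.5, -3.1) with r² = 47.06.
The farthest remaining point (3, -7) is at distance² 15.46 ≤ 47.06.
r = √(47.06) ≈ 6.86.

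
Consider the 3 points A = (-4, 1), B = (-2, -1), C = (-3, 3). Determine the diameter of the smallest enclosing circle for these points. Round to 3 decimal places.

4.123

Side lengths²: AB² = 8, AC² = 5, BC² = 17.
Since BC² = 17 ≥ 8 + 5 = 13, the angle opposite BC is not acute, so the smallest enclosing circle has BC as diameter.
Centre = midpoint of BC = (-2.5, 1), r² = 17/4 = 4.25.
Diameter = 2r = 2√(4.25) ≈ 4.123.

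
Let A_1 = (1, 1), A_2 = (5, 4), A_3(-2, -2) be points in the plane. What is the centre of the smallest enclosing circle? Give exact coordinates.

Side lengths²: A_1A_2² = 25, A_1A_3² = 18, A_2A_3² = 85.
Since A_2A_3² = 85 ≥ 25 + 18 = 43, the angle opposite A_2A_3 is not acute, so the smallest enclosing circle has A_2A_3 as diameter.
Centre = midpoint of A_2A_3 = (1.5, 1), r² = 85/4 = 21.25.
Centre = (1.5, 1).

(1.5, 1)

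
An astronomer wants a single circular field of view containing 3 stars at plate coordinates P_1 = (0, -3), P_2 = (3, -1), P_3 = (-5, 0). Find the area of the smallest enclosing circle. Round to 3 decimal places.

Side lengths²: P_1P_2² = 13, P_1P_3² = 34, P_2P_3² = 65.
Since P_2P_3² = 65 ≥ 34 + 13 = 47, the angle opposite P_2P_3 is not acute, so the smallest enclosing circle has P_2P_3 as diameter.
Centre = midpoint of P_2P_3 = (-1, -0.5), r² = 65/4 = 16.25.
Area = π·r² = π·16.25 ≈ 51.051.

51.051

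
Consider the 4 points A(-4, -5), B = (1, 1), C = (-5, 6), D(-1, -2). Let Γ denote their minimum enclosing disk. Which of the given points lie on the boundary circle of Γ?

A smallest enclosing disk is always determined by at most three of the input points on its boundary.
The farthest pair is A–C with squared distance 122. The circle on this segment as diameter has centre (-4.5, 0.5) and r² = 122/4 = 30.5.
Check B: distance² to centre = 30.5 ≤ 30.5, so it lies inside.
All remaining points lie in this disk, and no smaller disk contains both endpoints, so this is the minimum enclosing circle.
The points at distance exactly r from the centre are A, B, C — 3 points.

A, B, C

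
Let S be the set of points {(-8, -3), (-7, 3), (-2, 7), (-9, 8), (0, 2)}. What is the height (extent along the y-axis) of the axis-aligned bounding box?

max y = 8, min y = -3, so height = 11.

11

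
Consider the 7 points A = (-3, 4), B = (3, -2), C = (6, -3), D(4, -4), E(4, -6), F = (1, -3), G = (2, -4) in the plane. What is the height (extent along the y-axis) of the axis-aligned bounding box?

max y = 4, min y = -6, so height = 10.

10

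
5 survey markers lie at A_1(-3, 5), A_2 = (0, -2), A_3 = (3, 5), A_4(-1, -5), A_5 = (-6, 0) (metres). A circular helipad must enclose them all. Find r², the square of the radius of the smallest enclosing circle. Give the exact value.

1537/49

The minimum enclosing circle of a finite set is fixed by two of the points (as a diameter) or three (as a circumcircle).
The minimum enclosing circle is determined by three boundary points: A_3, A_4, A_5.
Their circumcentre is (-3/7, 4/7) with r² = 1537/49.
The farthest remaining point A_1 is at distance² 1285/49 ≤ 1537/49.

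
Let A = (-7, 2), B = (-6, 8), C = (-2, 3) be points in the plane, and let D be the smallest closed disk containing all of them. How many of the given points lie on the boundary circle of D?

Side lengths²: AB² = 37, AC² = 26, BC² = 41.
Since BC² = 41 < 37 + 26 = 63, the triangle is acute, so the smallest enclosing circle is the circumcircle.
Circumcentre = (-287/58, 275/58), r² = 19721/1682.
The points at distance exactly r from the centre are A, B, C — 3 points.

3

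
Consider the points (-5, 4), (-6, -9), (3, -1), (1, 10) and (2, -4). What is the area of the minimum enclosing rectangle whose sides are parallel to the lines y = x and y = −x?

195

In coordinates u = x + y, v = x − y the rectangle is axis-aligned; the map (x,y)→(u,v) scales areas by 2.
u-values: -1, -15, 2, 11, -2; range = 11 − (-15) = 26.
v-values: -9, 3, 4, -9, 6; range = 6 − (-9) = 15.
Area = (26 × 15) / 2 = 195.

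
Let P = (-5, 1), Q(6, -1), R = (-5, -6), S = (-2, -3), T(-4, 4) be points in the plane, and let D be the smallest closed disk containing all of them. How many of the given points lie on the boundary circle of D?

The minimum enclosing circle of a finite set is fixed by two of the points (as a diameter) or three (as a circumcircle).
The minimum enclosing circle is determined by three boundary points: Q, R, T.
Their circumcentre is (-19/42, -59/42) with r² = 36865/882.
The farthest remaining point P is at distance² 23341/882 ≤ 36865/882.
The points at distance exactly r from the centre are Q, R, T — 3 points.

3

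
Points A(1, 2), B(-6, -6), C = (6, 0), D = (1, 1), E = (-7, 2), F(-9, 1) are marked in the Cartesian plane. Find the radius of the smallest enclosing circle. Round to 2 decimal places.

The minimum enclosing circle is determined by three boundary points: B, C, F.
Their circumcentre is (-26/17, 1/17) with r² = 16385/289.
The farthest remaining point E is at distance² 9738/289 ≤ 16385/289.
r = √(16385/289) ≈ 7.53.

7.53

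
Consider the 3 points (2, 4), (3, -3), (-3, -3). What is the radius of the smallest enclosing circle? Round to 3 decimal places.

4.345

Call the three points A, B, C in the order given.
Side lengths²: AB² = 50, AC² = 74, BC² = 36.
Since AC² = 74 < 50 + 36 = 86, the triangle is acute, so the smallest enclosing circle is the circumcircle.
Circumcentre = (0, 1/7), r² = 925/49.
r = √(925/49) ≈ 4.345.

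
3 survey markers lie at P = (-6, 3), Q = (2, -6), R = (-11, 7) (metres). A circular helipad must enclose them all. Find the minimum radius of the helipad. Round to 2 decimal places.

Side lengths²: PQ² = 145, PR² = 41, QR² = 338.
Since QR² = 338 ≥ 145 + 41 = 186, the angle opposite QR is not acute, so the smallest enclosing circle has QR as diameter.
Centre = midpoint of QR = (-4.5, 0.5), r² = 338/4 = 84.5.
r = √(84.5) ≈ 9.19.

9.19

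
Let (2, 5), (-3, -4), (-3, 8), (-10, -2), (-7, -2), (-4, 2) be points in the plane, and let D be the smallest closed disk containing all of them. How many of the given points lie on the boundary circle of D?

2

The minimum enclosing circle of a finite set is fixed by two of the points (as a diameter) or three (as a circumcircle).
The farthest pair is (2, 5)–(-10, -2) with squared distance 193. The circle on this segment as diameter has centre (-4, 1.5) and r² = 193/4 = 48.25.
Check (-3, -4): distance² to centre = 31.25 ≤ 48.25, so it lies inside.
All remaining points lie in this disk, and no smaller disk contains both endpoints, so this is the minimum enclosing circle.
The points at distance exactly r from the centre are (2, 5), (-10, -2) — 2 points.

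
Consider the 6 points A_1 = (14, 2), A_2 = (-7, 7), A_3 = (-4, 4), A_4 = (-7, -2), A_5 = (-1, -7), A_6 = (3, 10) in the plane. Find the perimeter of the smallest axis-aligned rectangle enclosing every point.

76

Width = max x − min x = 14 − (-7) = 21.
Height = max y − min y = 10 − (-7) = 17.
Perimeter = 2(21 + 17) = 76.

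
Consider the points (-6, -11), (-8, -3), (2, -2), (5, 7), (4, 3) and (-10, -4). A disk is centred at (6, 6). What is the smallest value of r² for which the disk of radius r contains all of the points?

433

The required radius is the distance from (6, 6) to the farthest point.
Squared distances: 433, 277, 80, 2, 13, 356.
Maximum is 433, attained at (-6, -11).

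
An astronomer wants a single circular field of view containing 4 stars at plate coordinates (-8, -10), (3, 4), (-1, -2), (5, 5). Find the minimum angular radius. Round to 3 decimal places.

The minimum enclosing circle of a finite set is fixed by two of the points (as a diameter) or three (as a circumcircle).
The farthest pair is (-8, -10)–(5, 5) with squared distance 394. The circle on this segment as diameter has centre (-1.5, -2.5) and r² = 394/4 = 98.5.
Check (3, 4): distance² to centre = 62.5 ≤ 98.5, so it lies inside.
All remaining points lie in this disk, and no smaller disk contains both endpoints, so this is the minimum enclosing circle.
r = √(98.5) ≈ 9.925.

9.925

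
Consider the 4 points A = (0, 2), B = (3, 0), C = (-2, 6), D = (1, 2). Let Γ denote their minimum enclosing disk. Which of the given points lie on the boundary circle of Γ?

A smallest enclosing disk is always determined by at most three of the input points on its boundary.
The farthest pair is B–C with squared distance 61. The circle on this segment as diameter has centre (0.5, 3) and r² = 61/4 = 15.25.
Check A: distance² to centre = 1.25 ≤ 15.25, so it lies inside.
All remaining points lie in this disk, and no smaller disk contains both endpoints, so this is the minimum enclosing circle.
The points at distance exactly r from the centre are B, C — 2 points.

B, C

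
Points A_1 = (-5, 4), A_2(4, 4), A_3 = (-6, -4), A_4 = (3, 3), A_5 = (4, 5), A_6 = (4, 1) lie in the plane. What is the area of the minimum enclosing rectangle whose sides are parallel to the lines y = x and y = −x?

114

In coordinates u = x + y, v = x − y the rectangle is axis-aligned; the map (x,y)→(u,v) scales areas by 2.
u-values: -1, 8, -10, 6, 9, 5; range = 9 − (-10) = 19.
v-values: -9, 0, -2, 0, -1, 3; range = 3 − (-9) = 12.
Area = (19 × 12) / 2 = 114.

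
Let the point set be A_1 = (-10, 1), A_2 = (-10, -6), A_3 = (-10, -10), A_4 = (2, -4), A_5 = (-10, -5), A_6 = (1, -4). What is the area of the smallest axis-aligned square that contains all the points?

The bounding box has width 12 and height 11.
An axis-aligned square enclosing the set must have side ≥ max(width, height).
So the minimum side is max(12, 11) = 12.
Area = 12² = 144.

144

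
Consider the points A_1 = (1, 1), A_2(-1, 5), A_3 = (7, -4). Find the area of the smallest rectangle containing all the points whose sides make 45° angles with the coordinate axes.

In coordinates u = x + y, v = x − y the rectangle is axis-aligned; the map (x,y)→(u,v) scales areas by 2.
u-values: 2, 4, 3; range = 4 − 2 = 2.
v-values: 0, -6, 11; range = 11 − (-6) = 17.
Area = (2 × 17) / 2 = 17.

17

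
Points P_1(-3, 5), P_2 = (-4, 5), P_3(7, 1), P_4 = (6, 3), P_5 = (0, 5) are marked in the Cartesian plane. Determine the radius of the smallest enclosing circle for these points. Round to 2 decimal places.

The minimum enclosing circle of a finite set is fixed by two of the points (as a diameter) or three (as a circumcircle).
The farthest pair is P_2–P_3 with squared distance 137. The circle on this segment as diameter has centre (1.5, 3) and r² = 137/4 = 34.25.
Check P_1: distance² to centre = 24.25 ≤ 34.25, so it lies inside.
All remaining points lie in this disk, and no smaller disk contains both endpoints, so this is the minimum enclosing circle.
r = √(34.25) ≈ 5.85.

5.85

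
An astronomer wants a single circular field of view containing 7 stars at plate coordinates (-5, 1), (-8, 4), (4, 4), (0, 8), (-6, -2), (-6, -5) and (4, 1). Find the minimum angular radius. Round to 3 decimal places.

The minimum enclosing circle is determined by three boundary points: (4, 4), (0, 8), (-6, -5).
Their circumcentre is (-101/38, 51/38) with r² = 37105/722.
The farthest remaining point (4, 1) is at distance² 32089/722 ≤ 37105/722.
r = √(37105/722) ≈ 7.169.

7.169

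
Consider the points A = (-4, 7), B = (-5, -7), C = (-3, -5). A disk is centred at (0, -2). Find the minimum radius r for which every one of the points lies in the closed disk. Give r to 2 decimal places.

The required radius is the distance from (0, -2) to the farthest point.
Squared distances: 97, 50, 18.
Maximum is 97, attained at A.
r = √97 ≈ 9.85.

9.85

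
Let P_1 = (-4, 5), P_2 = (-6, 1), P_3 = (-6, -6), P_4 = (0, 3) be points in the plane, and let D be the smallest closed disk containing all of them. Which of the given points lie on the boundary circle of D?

P_1, P_3, P_4

A smallest enclosing disk is always determined by at most three of the input points on its boundary.
The minimum enclosing circle is determined by three boundary points: P_1, P_3, P_4.
Their circumcentre is (-4.3125, -0.625) with r² = 31.73828125.
The farthest remaining point P_2 is at distance² 5.48828125 ≤ 31.73828125.
The points at distance exactly r from the centre are P_1, P_3, P_4 — 3 points.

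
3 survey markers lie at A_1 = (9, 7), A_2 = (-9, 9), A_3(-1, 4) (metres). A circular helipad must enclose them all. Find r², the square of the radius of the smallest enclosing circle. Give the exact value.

Side lengths²: A_1A_2² = 328, A_1A_3² = 109, A_2A_3² = 89.
Since A_1A_2² = 328 ≥ 109 + 89 = 198, the angle opposite A_1A_2 is not acute, so the smallest enclosing circle has A_1A_2 as diameter.
Centre = midpoint of A_1A_2 = (0, 8), r² = 328/4 = 82.

82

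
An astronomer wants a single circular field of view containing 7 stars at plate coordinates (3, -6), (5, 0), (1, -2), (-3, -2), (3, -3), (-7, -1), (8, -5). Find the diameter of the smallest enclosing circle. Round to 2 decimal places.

A smallest enclosing disk is always determined by at most three of the input points on its boundary.
The farthest pair is (-7, -1)–(8, -5) with squared distance 241. The circle on this segment as diameter has centre (0.5, -3) and r² = 241/4 = 60.25.
Check (3, -6): distance² to centre = 15.25 ≤ 60.25, so it lies inside.
All remaining points lie in this disk, and no smaller disk contains both endpoints, so this is the minimum enclosing circle.
Diameter = 2r = 2√(60.25) ≈ 15.52.

15.52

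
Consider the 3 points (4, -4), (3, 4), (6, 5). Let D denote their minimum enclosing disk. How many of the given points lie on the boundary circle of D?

Call the three points A, B, C in the order given.
Side lengths²: AB² = 65, AC² = 85, BC² = 10.
Since AC² = 85 ≥ 65 + 10 = 75, the angle opposite AC is not acute, so the smallest enclosing circle has AC as diameter.
Centre = midpoint of AC = (5, 0.5), r² = 85/4 = 21.25.
The points at distance exactly r from the centre are (4, -4), (6, 5) — 2 points.

2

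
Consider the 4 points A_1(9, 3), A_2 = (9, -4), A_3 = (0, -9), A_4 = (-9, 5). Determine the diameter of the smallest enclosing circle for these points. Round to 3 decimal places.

20.125

By Welzl's lemma the MEC is supported by two points (diametrically opposite) or three points (on a circumcircle).
The farthest pair is A_2–A_4 with squared distance 405. The circle on this segment as diameter has centre (0, 0.5) and r² = 405/4 = 101.25.
Check A_1: distance² to centre = 87.25 ≤ 101.25, so it lies inside.
All remaining points lie in this disk, and no smaller disk contains both endpoints, so this is the minimum enclosing circle.
Diameter = 2r = 2√(101.25) ≈ 20.125.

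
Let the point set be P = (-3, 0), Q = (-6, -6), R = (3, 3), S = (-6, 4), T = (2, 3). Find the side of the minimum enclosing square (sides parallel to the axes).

The bounding box has width 9 and height 10.
An axis-aligned square enclosing the set must have side ≥ max(width, height).
So the minimum side is max(9, 10) = 10.

10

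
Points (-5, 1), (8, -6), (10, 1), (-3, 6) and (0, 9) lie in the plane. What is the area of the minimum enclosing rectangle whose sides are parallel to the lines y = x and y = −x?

In coordinates u = x + y, v = x − y the rectangle is axis-aligned; the map (x,y)→(u,v) scales areas by 2.
u-values: -4, 2, 11, 3, 9; range = 11 − (-4) = 15.
v-values: -6, 14, 9, -9, -9; range = 14 − (-9) = 23.
Area = (15 × 23) / 2 = 172.5.

172.5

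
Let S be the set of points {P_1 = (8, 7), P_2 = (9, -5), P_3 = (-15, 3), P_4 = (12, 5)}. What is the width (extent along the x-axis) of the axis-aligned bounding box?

27

max x = 12, min x = -15, so width = 27.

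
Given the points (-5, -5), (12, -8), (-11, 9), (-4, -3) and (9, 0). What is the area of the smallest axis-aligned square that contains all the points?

529

The bounding box has width 23 and height 17.
An axis-aligned square enclosing the set must have side ≥ max(width, height).
So the minimum side is max(23, 17) = 23.
Area = 23² = 529.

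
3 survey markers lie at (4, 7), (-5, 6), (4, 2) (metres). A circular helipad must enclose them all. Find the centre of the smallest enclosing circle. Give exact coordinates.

(-5/18, 4.5)

Call the three points A, B, C in the order given.
Side lengths²: AB² = 82, AC² = 25, BC² = 97.
Since BC² = 97 < 82 + 25 = 107, the triangle is acute, so the smallest enclosing circle is the circumcircle.
Circumcentre = (-5/18, 4.5), r² = 3977/162.
Centre = (-5/18, 4.5).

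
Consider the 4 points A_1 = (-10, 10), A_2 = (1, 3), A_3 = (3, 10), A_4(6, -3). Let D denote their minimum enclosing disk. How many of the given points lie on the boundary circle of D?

The farthest pair is A_1–A_4 with squared distance 425. The circle on this segment as diameter has centre (-2, 3.5) and r² = 425/4 = 106.25.
Check A_2: distance² to centre = 9.25 ≤ 106.25, so it lies inside.
All remaining points lie in this disk, and no smaller disk contains both endpoints, so this is the minimum enclosing circle.
The points at distance exactly r from the centre are A_1, A_4 — 2 points.

2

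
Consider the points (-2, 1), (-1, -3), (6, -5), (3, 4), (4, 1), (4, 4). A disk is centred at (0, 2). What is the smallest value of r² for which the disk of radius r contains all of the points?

85

The required radius is the distance from (0, 2) to the farthest point.
Squared distances: 5, 26, 85, 13, 17, 20.
Maximum is 85, attained at (6, -5).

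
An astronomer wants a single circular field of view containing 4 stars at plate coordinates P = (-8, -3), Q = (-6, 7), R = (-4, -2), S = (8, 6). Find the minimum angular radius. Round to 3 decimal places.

A smallest enclosing disk is always determined by at most three of the input points on its boundary.
The farthest pair is P–S with squared distance 337. The circle on this segment as diameter has centre (0, 1.5) and r² = 337/4 = 84.25.
Check Q: distance² to centre = 66.25 ≤ 84.25, so it lies inside.
All remaining points lie in this disk, and no smaller disk contains both endpoints, so this is the minimum enclosing circle.
r = √(84.25) ≈ 9.179.

9.179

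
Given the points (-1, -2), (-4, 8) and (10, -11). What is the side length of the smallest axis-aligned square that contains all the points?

The bounding box has width 14 and height 19.
An axis-aligned square enclosing the set must have side ≥ max(width, height).
So the minimum side is max(14, 19) = 19.

19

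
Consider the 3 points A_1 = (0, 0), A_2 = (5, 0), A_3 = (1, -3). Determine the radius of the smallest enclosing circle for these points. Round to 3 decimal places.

Side lengths²: A_1A_2² = 25, A_1A_3² = 10, A_2A_3² = 25.
Since A_2A_3² = 25 < 25 + 10 = 35, the triangle is acute, so the smallest enclosing circle is the circumcircle.
Circumcentre = (2.5, -5/6), r² = 125/18.
r = √(125/18) ≈ 2.635.

2.635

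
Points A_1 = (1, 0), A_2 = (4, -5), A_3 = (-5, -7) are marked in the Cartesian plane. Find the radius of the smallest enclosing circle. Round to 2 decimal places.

Side lengths²: A_1A_2² = 34, A_1A_3² = 85, A_2A_3² = 85.
Since A_2A_3² = 85 < 85 + 34 = 119, the triangle is acute, so the smallest enclosing circle is the circumcircle.
Circumcentre = (-5/6, -4.5), r² = 425/18.
r = √(425/18) ≈ 4.86.

4.86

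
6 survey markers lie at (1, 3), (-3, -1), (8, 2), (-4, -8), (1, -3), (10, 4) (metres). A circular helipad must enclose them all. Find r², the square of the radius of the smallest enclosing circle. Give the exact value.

A smallest enclosing disk is always determined by at most three of the input points on its boundary.
The farthest pair is (-4, -8)–(10, 4) with squared distance 340. The circle on this segment as diameter has centre (3, -2) and r² = 340/4 = 85.
Check (1, 3): distance² to centre = 29 ≤ 85, so it lies inside.
All remaining points lie in this disk, and no smaller disk contains both endpoints, so this is the minimum enclosing circle.

85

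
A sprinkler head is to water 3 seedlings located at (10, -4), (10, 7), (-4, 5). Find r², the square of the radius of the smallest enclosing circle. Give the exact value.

Call the three points A, B, C in the order given.
Side lengths²: AB² = 121, AC² = 277, BC² = 200.
Since AC² = 277 < 200 + 121 = 321, the triangle is acute, so the smallest enclosing circle is the circumcircle.
Circumcentre = (51/14, 1.5), r² = 6925/98.

6925/98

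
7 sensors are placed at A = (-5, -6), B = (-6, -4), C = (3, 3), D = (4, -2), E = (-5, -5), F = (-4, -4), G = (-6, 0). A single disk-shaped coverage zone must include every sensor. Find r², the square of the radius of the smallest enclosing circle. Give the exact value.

By Welzl's lemma the MEC is supported by two points (diametrically opposite) or three points (on a circumcircle).
The farthest pair is A–C with squared distance 145. The circle on this segment as diameter has centre (-1, -1.5) and r² = 145/4 = 36.25.
Check B: distance² to centre = 31.25 ≤ 36.25, so it lies inside.
All remaining points lie in this disk, and no smaller disk contains both endpoints, so this is the minimum enclosing circle.

36.25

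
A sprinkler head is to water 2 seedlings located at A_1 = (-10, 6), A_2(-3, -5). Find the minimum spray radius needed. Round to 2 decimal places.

6.52

The smallest circle enclosing two points has them as diameter endpoints.
Centre = midpoint = (-6.5, 0.5); r² = |A_1A_2|²/4 = 170/4 = 42.5.
r = √(42.5) ≈ 6.52.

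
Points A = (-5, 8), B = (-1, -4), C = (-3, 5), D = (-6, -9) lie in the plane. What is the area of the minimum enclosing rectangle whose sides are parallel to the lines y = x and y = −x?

In coordinates u = x + y, v = x − y the rectangle is axis-aligned; the map (x,y)→(u,v) scales areas by 2.
u-values: 3, -5, 2, -15; range = 3 − (-15) = 18.
v-values: -13, 3, -8, 3; range = 3 − (-13) = 16.
Area = (18 × 16) / 2 = 144.

144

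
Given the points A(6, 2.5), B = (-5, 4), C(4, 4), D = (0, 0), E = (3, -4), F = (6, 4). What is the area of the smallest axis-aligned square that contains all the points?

The bounding box has width 11 and height 8.
An axis-aligned square enclosing the set must have side ≥ max(width, height).
So the minimum side is max(11, 8) = 11.
Area = 11² = 121.

121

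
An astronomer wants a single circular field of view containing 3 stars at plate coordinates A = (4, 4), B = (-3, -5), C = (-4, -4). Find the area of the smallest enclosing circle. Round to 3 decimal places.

Side lengths²: AB² = 130, AC² = 128, BC² = 2.
Since AB² = 130 ≥ 128 + 2 = 130, the angle opposite AB is not acute, so the smallest enclosing circle has AB as diameter.
Centre = midpoint of AB = (0.5, -0.5), r² = 130/4 = 32.5.
Area = π·r² = π·32.5 ≈ 102.102.

102.102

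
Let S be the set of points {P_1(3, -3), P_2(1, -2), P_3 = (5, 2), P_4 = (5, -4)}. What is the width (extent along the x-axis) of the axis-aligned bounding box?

max x = 5, min x = 1, so width = 4.

4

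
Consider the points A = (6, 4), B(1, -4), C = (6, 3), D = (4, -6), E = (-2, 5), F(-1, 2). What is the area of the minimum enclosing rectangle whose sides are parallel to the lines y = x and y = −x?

In coordinates u = x + y, v = x − y the rectangle is axis-aligned; the map (x,y)→(u,v) scales areas by 2.
u-values: 10, -3, 9, -2, 3, 1; range = 10 − (-3) = 13.
v-values: 2, 5, 3, 10, -7, -3; range = 10 − (-7) = 17.
Area = (13 × 17) / 2 = 110.5.

110.5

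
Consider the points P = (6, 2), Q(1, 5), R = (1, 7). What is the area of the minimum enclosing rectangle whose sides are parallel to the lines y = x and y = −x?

10

In coordinates u = x + y, v = x − y the rectangle is axis-aligned; the map (x,y)→(u,v) scales areas by 2.
u-values: 8, 6, 8; range = 8 − 6 = 2.
v-values: 4, -4, -6; range = 4 − (-6) = 10.
Area = (2 × 10) / 2 = 10.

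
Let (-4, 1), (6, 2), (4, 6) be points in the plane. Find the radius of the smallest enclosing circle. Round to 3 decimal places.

5.048

Call the three points A, B, C in the order given.
Side lengths²: AB² = 101, AC² = 89, BC² = 20.
Since AB² = 101 < 89 + 20 = 109, the triangle is acute, so the smallest enclosing circle is the circumcircle.
Circumcentre = (20/21, 83/42), r² = 44945/1764.
r = √(44945/1764) ≈ 5.048.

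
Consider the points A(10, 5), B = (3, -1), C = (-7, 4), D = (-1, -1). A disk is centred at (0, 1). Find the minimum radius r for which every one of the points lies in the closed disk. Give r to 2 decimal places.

The required radius is the distance from (0, 1) to the farthest point.
Squared distances: 116, 13, 58, 5.
Maximum is 116, attained at A.
r = √116 ≈ 10.77.

10.77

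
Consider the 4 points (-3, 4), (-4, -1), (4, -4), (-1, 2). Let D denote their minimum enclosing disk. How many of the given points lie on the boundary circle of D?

2

The farthest pair is (-3, 4)–(4, -4) with squared distance 113. The circle on this segment as diameter has centre (0.5, 0) and r² = 113/4 = 28.25.
Check (-4, -1): distance² to centre = 21.25 ≤ 28.25, so it lies inside.
All remaining points lie in this disk, and no smaller disk contains both endpoints, so this is the minimum enclosing circle.
The points at distance exactly r from the centre are (-3, 4), (4, -4) — 2 points.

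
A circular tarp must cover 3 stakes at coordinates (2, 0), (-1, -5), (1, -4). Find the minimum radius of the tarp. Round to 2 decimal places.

Call the three points A, B, C in the order given.
Side lengths²: AB² = 34, AC² = 17, BC² = 5.
Since AB² = 34 ≥ 17 + 5 = 22, the angle opposite AB is not acute, so the smallest enclosing circle has AB as diameter.
Centre = midpoint of AB = (0.5, -2.5), r² = 34/4 = 8.5.
r = √(8.5) ≈ 2.92.

2.92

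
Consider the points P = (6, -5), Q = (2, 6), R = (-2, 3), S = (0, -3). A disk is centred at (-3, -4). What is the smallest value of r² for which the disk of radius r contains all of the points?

The required radius is the distance from (-3, -4) to the farthest point.
Squared distances: 82, 125, 50, 10.
Maximum is 125, attained at Q.

125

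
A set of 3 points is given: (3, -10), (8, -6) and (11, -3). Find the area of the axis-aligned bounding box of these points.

56

x ranges over [3, 11], width 8.
y ranges over [-10, -3], height 7.
Area = 8 × 7 = 56.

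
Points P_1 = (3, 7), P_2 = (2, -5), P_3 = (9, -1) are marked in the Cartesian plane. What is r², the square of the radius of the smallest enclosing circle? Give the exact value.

Side lengths²: P_1P_2² = 145, P_1P_3² = 100, P_2P_3² = 65.
Since P_1P_2² = 145 < 100 + 65 = 165, the triangle is acute, so the smallest enclosing circle is the circumcircle.
Circumcentre = (3.25, 0.9375), r² = 36.81640625.

36.81640625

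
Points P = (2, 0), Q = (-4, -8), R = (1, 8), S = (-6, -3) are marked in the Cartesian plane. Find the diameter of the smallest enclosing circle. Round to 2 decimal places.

By Welzl's lemma the MEC is supported by two points (diametrically opposite) or three points (on a circumcircle).
The farthest pair is Q–R with squared distance 281. The circle on this segment as diameter has centre (-1.5, 0) and r² = 281/4 = 70.25.
Check P: distance² to centre = 12.25 ≤ 70.25, so it lies inside.
All remaining points lie in this disk, and no smaller disk contains both endpoints, so this is the minimum enclosing circle.
Diameter = 2r = 2√(70.25) ≈ 16.76.

16.76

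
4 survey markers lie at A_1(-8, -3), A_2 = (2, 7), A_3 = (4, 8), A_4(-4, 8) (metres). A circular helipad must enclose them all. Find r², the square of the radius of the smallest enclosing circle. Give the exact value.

66.25

The farthest pair is A_1–A_3 with squared distance 265. The circle on this segment as diameter has centre (-2, 2.5) and r² = 265/4 = 66.25.
Check A_2: distance² to centre = 36.25 ≤ 66.25, so it lies inside.
All remaining points lie in this disk, and no smaller disk contains both endpoints, so this is the minimum enclosing circle.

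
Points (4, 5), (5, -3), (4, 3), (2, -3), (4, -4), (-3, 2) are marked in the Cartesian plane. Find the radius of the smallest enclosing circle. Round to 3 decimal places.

A smallest enclosing disk is always determined by at most three of the input points on its boundary.
The minimum enclosing circle is determined by three boundary points: (4, 5), (4, -4), (-3, 2).
Their circumcentre is (25/14, 0.5) with r² = 2465/98.
The farthest remaining point (5, -3) is at distance² 2213/98 ≤ 2465/98.
r = √(2465/98) ≈ 5.015.

5.015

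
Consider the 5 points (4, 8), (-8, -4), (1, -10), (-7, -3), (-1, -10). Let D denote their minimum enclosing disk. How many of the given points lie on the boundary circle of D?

By Welzl's lemma the MEC is supported by two points (diametrically opposite) or three points (on a circumcircle).
The minimum enclosing circle is determined by three boundary points: (4, 8), (-8, -4), (-1, -10).
Their circumcentre is (21/26, -21/26) with r² = 29665/338.
The farthest remaining point (1, -10) is at distance² 28573/338 ≤ 29665/338.
The points at distance exactly r from the centre are (4, 8), (-8, -4), (-1, -10) — 3 points.

3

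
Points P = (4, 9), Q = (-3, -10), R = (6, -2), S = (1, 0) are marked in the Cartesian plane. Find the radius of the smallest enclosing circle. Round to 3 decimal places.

10.124

The minimum enclosing circle of a finite set is fixed by two of the points (as a diameter) or three (as a circumcircle).
The farthest pair is P–Q with squared distance 410. The circle on this segment as diameter has centre (0.5, -0.5) and r² = 410/4 = 102.5.
Check R: distance² to centre = 32.5 ≤ 102.5, so it lies inside.
All remaining points lie in this disk, and no smaller disk contains both endpoints, so this is the minimum enclosing circle.
r = √(102.5) ≈ 10.124.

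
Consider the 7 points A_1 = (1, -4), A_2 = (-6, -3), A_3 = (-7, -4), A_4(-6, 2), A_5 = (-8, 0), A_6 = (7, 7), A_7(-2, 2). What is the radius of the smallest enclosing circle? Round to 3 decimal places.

8.902

The farthest pair is A_3–A_6 with squared distance 317. The circle on this segment as diameter has centre (0, 1.5) and r² = 317/4 = 79.25.
Check A_1: distance² to centre = 31.25 ≤ 79.25, so it lies inside.
All remaining points lie in this disk, and no smaller disk contains both endpoints, so this is the minimum enclosing circle.
r = √(79.25) ≈ 8.902.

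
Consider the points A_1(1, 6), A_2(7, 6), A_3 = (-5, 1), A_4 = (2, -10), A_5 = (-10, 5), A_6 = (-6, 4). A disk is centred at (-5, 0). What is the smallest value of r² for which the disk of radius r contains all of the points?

The required radius is the distance from (-5, 0) to the farthest point.
Squared distances: 72, 180, 1, 149, 50, 17.
Maximum is 180, attained at A_2.

180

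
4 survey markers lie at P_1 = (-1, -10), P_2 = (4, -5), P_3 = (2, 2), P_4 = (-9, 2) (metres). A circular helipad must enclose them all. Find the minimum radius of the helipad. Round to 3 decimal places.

7.529

The minimum enclosing circle of a finite set is fixed by two of the points (as a diameter) or three (as a circumcircle).
The minimum enclosing circle is determined by three boundary points: P_1, P_2, P_4.
Their circumcentre is (-3.2, -2.8) with r² = 56.68.
The farthest remaining point P_3 is at distance² 50.08 ≤ 56.68.
r = √(56.68) ≈ 7.529.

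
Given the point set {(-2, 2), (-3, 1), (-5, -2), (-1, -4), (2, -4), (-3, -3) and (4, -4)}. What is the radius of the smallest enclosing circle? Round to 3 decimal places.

A smallest enclosing disk is always determined by at most three of the input points on its boundary.
The minimum enclosing circle is determined by three boundary points: (-2, 2), (-5, -2), (4, -4).
Their circumcentre is (-5/14, -33/14) with r² = 2125/98.
The farthest remaining point (-3, 1) is at distance² 1789/98 ≤ 2125/98.
r = √(2125/98) ≈ 4.657.

4.657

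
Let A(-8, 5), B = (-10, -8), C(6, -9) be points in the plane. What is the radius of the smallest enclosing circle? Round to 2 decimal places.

9.94

Side lengths²: AB² = 173, AC² = 392, BC² = 257.
Since AC² = 392 < 257 + 173 = 430, the triangle is acute, so the smallest enclosing circle is the circumcircle.
Circumcentre = (-49/30, -79/30), r² = 44461/450.
r = √(44461/450) ≈ 9.94.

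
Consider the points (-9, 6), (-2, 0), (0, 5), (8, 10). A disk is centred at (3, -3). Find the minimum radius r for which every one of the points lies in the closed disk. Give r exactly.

15

The required radius is the distance from (3, -3) to the farthest point.
Squared distances: 225, 34, 73, 194.
Maximum is 225, attained at (-9, 6).
r = √225 = 15.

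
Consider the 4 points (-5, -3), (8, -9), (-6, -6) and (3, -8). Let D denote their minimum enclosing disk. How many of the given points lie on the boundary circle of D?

3

The minimum enclosing circle of a finite set is fixed by two of the points (as a diameter) or three (as a circumcircle).
The minimum enclosing circle is determined by three boundary points: (-5, -3), (8, -9), (-6, -6).
Their circumcentre is (7/6, -121/18) with r² = 8405/162.
The farthest remaining point (3, -8) is at distance² 809/162 ≤ 8405/162.
The points at distance exactly r from the centre are (-5, -3), (8, -9), (-6, -6) — 3 points.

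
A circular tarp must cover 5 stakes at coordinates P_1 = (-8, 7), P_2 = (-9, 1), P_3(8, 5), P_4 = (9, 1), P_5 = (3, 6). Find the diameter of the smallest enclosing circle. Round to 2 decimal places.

A smallest enclosing disk is always determined by at most three of the input points on its boundary.
The minimum enclosing circle is determined by three boundary points: P_1, P_2, P_4.
Their circumcentre is (0, 31/12) with r² = 12025/144.
The farthest remaining point P_3 is at distance² 10057/144 ≤ 12025/144.
Diameter = 2r = 2√(12025/144) ≈ 18.28.

18.28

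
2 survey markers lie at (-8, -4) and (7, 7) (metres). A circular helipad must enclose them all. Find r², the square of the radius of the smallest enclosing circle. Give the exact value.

86.5

The smallest circle enclosing two points has them as diameter endpoints.
Centre = midpoint = (-0.5, 1.5); r² = |(-8, -4)−(7, 7)|²/4 = 346/4 = 86.5.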